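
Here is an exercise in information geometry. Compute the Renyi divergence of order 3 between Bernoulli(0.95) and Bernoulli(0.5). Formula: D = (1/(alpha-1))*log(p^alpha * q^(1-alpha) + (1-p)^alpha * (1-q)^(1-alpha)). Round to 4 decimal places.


Renyi divergence of order alpha between Bernoulli distributions:
D = (1/(alpha-1))*log(p^alpha * q^(1-alpha) + (1-p)^alpha * (1-q)^(1-alpha)).
alpha = 3, p = 0.95, q = 0.5.
p^alpha * q^(1-alpha) = 0.95^3 * 0.5^-2 = 3.4295.
(1-p)^alpha * (1-q)^(1-alpha) = 0.05^3 * 0.5^-2 = 0.0005.
sum = 3.4295 + 0.0005 = 3.43.
D = (1/2)*log(3.43) = 0.6163

0.6163


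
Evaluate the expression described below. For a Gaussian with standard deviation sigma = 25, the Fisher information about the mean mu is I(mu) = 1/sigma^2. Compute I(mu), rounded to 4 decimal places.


The Fisher information for the mean of a normal distribution is I(mu) = 1/sigma^2.
sigma = 25, so sigma^2 = 625.
I(mu) = 1/625 = 0.0016

0.0016


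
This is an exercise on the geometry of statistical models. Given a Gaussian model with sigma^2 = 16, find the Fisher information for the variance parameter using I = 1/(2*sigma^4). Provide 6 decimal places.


Fisher information for variance: I(sigma^2) = 1/(2*sigma^4).
sigma^2 = 16, so sigma^4 = 256.
I = 1/(2*256) = 1/512 = 0.001953

0.001953


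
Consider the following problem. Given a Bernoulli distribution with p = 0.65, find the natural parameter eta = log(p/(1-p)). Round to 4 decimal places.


Natural parameter for Bernoulli: eta = log(p/(1-p)).
p = 0.65, 1-p = 0.35.
p/(1-p) = 1.857143.
eta = log(1.857143) = 0.6190

0.6190


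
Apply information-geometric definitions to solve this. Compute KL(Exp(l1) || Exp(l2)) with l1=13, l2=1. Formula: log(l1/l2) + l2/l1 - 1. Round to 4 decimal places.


KL divergence for exponential family:
KL = log(l1/l2) + l2/l1 - 1.
log(13/1) = 2.564949.
1/13 = 0.076923.
KL = 2.564949 + 0.076923 - 1 = 1.6419

1.6419


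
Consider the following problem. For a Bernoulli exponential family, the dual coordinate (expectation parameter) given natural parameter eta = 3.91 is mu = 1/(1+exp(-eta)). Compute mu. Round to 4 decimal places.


Dual coordinate (expectation parameter) for Bernoulli:
mu = 1/(1+exp(-eta)).
eta = 3.91.
exp(-eta) = exp(-3.91) = 0.020041.
mu = 1/(1+0.020041) = 0.9804

0.9804


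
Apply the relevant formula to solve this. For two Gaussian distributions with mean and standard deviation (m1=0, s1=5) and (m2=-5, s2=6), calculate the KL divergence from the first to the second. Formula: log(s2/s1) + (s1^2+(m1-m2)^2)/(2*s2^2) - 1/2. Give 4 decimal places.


KL divergence between normal distributions:
KL = log(s2/s1) + (s1^2 + (m1-m2)^2)/(2*s2^2) - 1/2.
log(6/5) = 0.182322.
(5^2 + (0--5)^2)/(2*6^2) = (25 + 25)/72 = 0.694444.
KL = 0.182322 + 0.694444 - 0.5 = 0.3768

0.3768


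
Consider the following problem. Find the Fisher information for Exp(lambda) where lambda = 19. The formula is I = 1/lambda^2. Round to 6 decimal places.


Fisher information for exponential: I(lambda) = 1/lambda^2.
lambda = 19, lambda^2 = 361.
I = 1/361 = 0.002770

0.002770


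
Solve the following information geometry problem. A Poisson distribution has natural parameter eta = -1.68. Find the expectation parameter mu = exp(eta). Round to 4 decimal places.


Expectation parameter for Poisson exponential family:
mu = exp(eta).
eta = -1.68.
mu = exp(-1.68) = 0.1864

0.1864


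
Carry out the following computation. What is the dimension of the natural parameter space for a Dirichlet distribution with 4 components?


Exponential family dimension calculation:
Dirichlet with 4 components has 4 natural parameters.

4


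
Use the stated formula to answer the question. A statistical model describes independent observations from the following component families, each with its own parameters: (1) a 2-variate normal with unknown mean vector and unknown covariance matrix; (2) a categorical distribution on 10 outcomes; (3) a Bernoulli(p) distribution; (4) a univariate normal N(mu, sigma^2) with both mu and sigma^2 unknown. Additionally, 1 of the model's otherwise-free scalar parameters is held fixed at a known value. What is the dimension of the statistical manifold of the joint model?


The dimension of a statistical manifold equals the number of free
(independent) real parameters of the model. For a product of independent
blocks the parameter counts add.
- 2-variate normal: 2 (mean) + 2*3/2 = 3 (symmetric covariance) = 5.
- categorical on 10 outcomes (probabilities sum to 1): 10-1 = 9.
- Bernoulli (p): 1.
- normal (mu, sigma^2): 2.
Total = 5 + 9 + 1 + 2 = 17.
1 parameter(s) fixed at known values: 17 - 1 = 16.
Dimension = 16

16


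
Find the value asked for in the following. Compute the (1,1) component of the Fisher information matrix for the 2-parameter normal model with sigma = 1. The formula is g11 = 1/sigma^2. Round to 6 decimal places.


For the 2-parameter normal family, the Fisher metric has:
  g11 = 1/sigma^2, g22 = 2/sigma^2.
sigma = 1, sigma^2 = 1.
g11 = 1.000000

1.000000


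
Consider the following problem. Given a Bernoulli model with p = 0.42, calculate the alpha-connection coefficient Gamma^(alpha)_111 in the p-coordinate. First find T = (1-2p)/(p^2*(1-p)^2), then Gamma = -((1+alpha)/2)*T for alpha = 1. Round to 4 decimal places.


Skewness (Amari-Chentsov) tensor: T = (1-2p)/(p^2*(1-p)^2).
p = 0.42, 1-2p = 0.16, p^2 = 0.1764, (1-p)^2 = 0.3364.
T = 0.16/(0.1764 * 0.3364) = 2.696283.
In the p-coordinate, Gamma^(alpha) = Gamma^(0) - (alpha/2)*T with Gamma^(0) = (1/2)*g'(p) = -T/2,
so Gamma^(alpha) = -((1+alpha)/2)*T.
alpha = 1, -(1+alpha)/2 = -1.0.
Gamma = -1.0 * 2.696283 = -2.6963

-2.6963


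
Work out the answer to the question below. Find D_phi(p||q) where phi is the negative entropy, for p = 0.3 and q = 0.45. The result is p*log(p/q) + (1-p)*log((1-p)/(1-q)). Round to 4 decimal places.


Bregman divergence with negative entropy generator:
D = p*log(p/q) + (1-p)*log((1-p)/(1-q)).
p = 0.3, q = 0.45.
p*log(p/q) = 0.3*log(0.3/0.45) = -0.12164.
(1-p)*log((1-p)/(1-q)) = 0.7*log(0.7/0.55) = 0.168813.
D = -0.12164 + 0.168813 = 0.0472

0.0472


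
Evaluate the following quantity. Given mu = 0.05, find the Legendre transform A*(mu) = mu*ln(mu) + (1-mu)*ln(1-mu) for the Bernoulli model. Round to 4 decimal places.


Legendre transform for Bernoulli:
A*(mu) = mu*log(mu) + (1-mu)*log(1-mu).
mu = 0.05, 1-mu = 0.95.
mu*log(mu) = 0.05*log(0.05) = -0.149787.
(1-mu)*log(1-mu) = 0.95*log(0.95) = -0.048729.
A* = -0.149787 + -0.048729 = -0.1985

-0.1985


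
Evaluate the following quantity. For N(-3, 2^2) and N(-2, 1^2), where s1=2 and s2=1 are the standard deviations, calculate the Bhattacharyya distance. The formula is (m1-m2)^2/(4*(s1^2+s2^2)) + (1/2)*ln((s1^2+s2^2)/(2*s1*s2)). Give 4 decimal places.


Bhattacharyya distance between two Gaussians:
DB = (m1-m2)^2/(4*(s1^2+s2^2)) + (1/2)*ln((s1^2+s2^2)/(2*s1*s2)).
(m1-m2)^2 = (-1)^2 = 1.
s1^2+s2^2 = 4 + 1 = 5.
term1 = 1/20 = 0.05.
term2 = 0.5*ln(5/4.0) = 0.111572.
DB = 0.05 + 0.111572 = 0.1616

0.1616


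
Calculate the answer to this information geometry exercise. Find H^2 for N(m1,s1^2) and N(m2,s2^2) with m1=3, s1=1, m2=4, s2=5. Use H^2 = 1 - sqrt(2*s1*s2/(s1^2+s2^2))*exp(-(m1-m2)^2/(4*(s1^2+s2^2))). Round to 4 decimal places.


Squared Hellinger distance for Gaussians:
H^2 = 1 - sqrt(2*s1*s2/(s1^2+s2^2)) * exp(-(m1-m2)^2/(4*(s1^2+s2^2))).
s1^2 = 1, s2^2 = 25, s1^2+s2^2 = 26.
sqrt(2*1*5/(26)) = 0.620174.
(m1-m2)^2 = (-1)^2 = 1.
exp(-1/(4*26)) = exp(-0.009615) = 0.990431.
H^2 = 1 - 0.620174*0.990431 = 0.3858

0.3858


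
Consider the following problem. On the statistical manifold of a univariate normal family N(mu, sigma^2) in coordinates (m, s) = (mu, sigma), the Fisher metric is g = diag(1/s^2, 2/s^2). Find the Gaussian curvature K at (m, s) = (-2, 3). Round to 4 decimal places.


The metric has the form g = (A dm^2 + B ds^2)/s^2 with A = 1, B = 2.
Substitute u = sqrt(A/B)*m: g = B*(du^2 + ds^2)/s^2, i.e. B times the
Poincare upper half-plane metric, which has constant Gaussian curvature -1.
Scaling a 2D metric by a constant c divides the Gaussian curvature by c,
so K = -1/B = -1/(2) = -0.5000 everywhere (the point (m, s) = (-2, 3) is irrelevant:
the curvature is constant).
The requested Gaussian curvature is K = -0.5000.

-0.5000


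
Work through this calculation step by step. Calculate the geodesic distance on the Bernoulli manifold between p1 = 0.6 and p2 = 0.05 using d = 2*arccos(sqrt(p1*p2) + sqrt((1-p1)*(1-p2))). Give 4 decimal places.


Geodesic distance on Bernoulli manifold:
d(p1,p2) = 2*arccos(sqrt(p1*p2) + sqrt((1-p1)*(1-p2))).
sqrt(p1*p2) = sqrt(0.6*0.05) = 0.173205.
sqrt((1-p1)*(1-p2)) = sqrt(0.4*0.95) = 0.616441.
arg = 0.173205 + 0.616441 = 0.789646.
d = 2*arccos(0.789646) = 1.3211

1.3211


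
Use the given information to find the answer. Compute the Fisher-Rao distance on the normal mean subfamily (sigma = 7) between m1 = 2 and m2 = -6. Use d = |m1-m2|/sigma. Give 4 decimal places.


On the fixed-variance normal subfamily, geodesic distance = |m1-m2|/sigma.
|2 - -6| = 8.
sigma = 7.
d = 8/7 = 1.1429

1.1429


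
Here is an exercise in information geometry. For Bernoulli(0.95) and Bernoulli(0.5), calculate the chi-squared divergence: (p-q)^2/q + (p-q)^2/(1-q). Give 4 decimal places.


Chi-squared divergence between Bernoulli distributions:
chi^2 = (p-q)^2/q + (p-q)^2/(1-q).
p = 0.95, q = 0.5, p-q = 0.45.
(p-q)^2 = 0.2025.
term1 = 0.2025/0.5 = 0.405.
term2 = 0.2025/0.5 = 0.405.
chi^2 = 0.405 + 0.405 = 0.8100

0.8100


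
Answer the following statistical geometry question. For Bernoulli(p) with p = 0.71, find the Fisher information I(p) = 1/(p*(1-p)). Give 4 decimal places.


For Bernoulli(p), Fisher information is I(p) = 1/(p*(1-p)).
p = 0.71, 1-p = 0.29.
p*(1-p) = 0.2059.
I(p) = 1/0.2059 = 4.8567

4.8567


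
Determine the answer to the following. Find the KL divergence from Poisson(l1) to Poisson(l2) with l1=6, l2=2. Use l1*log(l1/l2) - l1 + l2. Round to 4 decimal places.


KL divergence for Poisson:
KL = l1*log(l1/l2) - l1 + l2.
l1 = 6, l2 = 2.
log(6/2) = 1.098612.
l1*log(l1/l2) = 6 * 1.098612 = 6.591674.
KL = 6.591674 - 6 + 2 = 2.5917

2.5917


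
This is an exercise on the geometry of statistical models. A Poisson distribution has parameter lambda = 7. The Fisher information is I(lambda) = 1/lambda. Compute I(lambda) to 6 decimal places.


Fisher information for Poisson: I(lambda) = 1/lambda.
lambda = 7.
I(lambda) = 1/7 = 0.142857

0.142857


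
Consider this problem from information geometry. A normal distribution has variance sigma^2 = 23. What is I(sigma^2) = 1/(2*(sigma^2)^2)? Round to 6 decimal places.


Fisher information for variance: I(sigma^2) = 1/(2*sigma^4).
sigma^2 = 23, so sigma^4 = 529.
I = 1/(2*529) = 1/1058 = 0.000945

0.000945


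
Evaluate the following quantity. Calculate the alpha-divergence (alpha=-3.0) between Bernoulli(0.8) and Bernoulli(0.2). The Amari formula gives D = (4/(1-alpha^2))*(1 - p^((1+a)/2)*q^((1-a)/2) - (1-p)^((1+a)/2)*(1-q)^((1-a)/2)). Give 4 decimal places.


Amari alpha-divergence:
D = (4/(1-alpha^2))*(1 - p^((1+a)/2)*q^((1-a)/2) - (1-p)^((1+a)/2)*(1-q)^((1-a)/2)).
alpha = -3.0, p = 0.8, q = 0.2.
e1 = (1+alpha)/2 = -1.0, e2 = (1-alpha)/2 = 2.0.
t1 = p^e1 * q^e2 = 0.8^-1.0 * 0.2^2.0 = 0.05.
t2 = (1-p)^e1 * (1-q)^e2 = 0.2^-1.0 * 0.8^2.0 = 3.2.
4/(1-alpha^2) = -0.5.
D = -0.5*(1 - 0.05 - 3.2) = 1.1250

1.1250


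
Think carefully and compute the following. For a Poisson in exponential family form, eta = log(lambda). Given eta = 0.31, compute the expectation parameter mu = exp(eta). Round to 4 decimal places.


Expectation parameter for Poisson exponential family:
mu = exp(eta).
eta = 0.31.
mu = exp(0.31) = 1.3634

1.3634


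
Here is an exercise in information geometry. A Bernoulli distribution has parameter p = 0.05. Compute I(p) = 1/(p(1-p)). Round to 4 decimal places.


For Bernoulli(p), Fisher information is I(p) = 1/(p*(1-p)).
p = 0.05, 1-p = 0.95.
p*(1-p) = 0.0475.
I(p) = 1/0.0475 = 21.0526

21.0526


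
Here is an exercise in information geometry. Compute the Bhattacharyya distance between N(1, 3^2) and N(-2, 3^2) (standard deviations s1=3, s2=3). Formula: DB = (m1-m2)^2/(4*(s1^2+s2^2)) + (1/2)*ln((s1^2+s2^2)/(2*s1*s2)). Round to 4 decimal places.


Bhattacharyya distance between two Gaussians:
DB = (m1-m2)^2/(4*(s1^2+s2^2)) + (1/2)*ln((s1^2+s2^2)/(2*s1*s2)).
(m1-m2)^2 = (3)^2 = 9.
s1^2+s2^2 = 9 + 9 = 18.
term1 = 9/72 = 0.125.
term2 = 0.5*ln(18/18.0) = 0.0.
DB = 0.125 + 0.0 = 0.1250

0.1250


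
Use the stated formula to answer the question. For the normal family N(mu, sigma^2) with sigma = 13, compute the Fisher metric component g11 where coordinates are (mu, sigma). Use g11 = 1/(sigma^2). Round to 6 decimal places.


For the 2-parameter normal family, the Fisher metric has:
  g11 = 1/sigma^2, g22 = 2/sigma^2.
sigma = 13, sigma^2 = 169.
g11 = 0.005917

0.005917


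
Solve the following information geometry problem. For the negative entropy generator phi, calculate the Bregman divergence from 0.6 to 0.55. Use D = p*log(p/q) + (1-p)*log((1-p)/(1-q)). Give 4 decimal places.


Bregman divergence with negative entropy generator:
D = p*log(p/q) + (1-p)*log((1-p)/(1-q)).
p = 0.6, q = 0.55.
p*log(p/q) = 0.6*log(0.6/0.55) = 0.052207.
(1-p)*log((1-p)/(1-q)) = 0.4*log(0.4/0.45) = -0.047113.
D = 0.052207 + -0.047113 = 0.0051

0.0051


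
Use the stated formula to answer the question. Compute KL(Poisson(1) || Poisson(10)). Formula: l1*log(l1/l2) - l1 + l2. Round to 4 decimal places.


KL divergence for Poisson:
KL = l1*log(l1/l2) - l1 + l2.
l1 = 1, l2 = 10.
log(1/10) = -2.302585.
l1*log(l1/l2) = 1 * -2.302585 = -2.302585.
KL = -2.302585 - 1 + 10 = 6.6974

6.6974


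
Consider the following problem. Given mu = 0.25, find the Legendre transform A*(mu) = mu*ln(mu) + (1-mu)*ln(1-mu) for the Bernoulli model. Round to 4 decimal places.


Legendre transform for Bernoulli:
A*(mu) = mu*log(mu) + (1-mu)*log(1-mu).
mu = 0.25, 1-mu = 0.75.
mu*log(mu) = 0.25*log(0.25) = -0.346574.
(1-mu)*log(1-mu) = 0.75*log(0.75) = -0.215762.
A* = -0.346574 + -0.215762 = -0.5623

-0.5623


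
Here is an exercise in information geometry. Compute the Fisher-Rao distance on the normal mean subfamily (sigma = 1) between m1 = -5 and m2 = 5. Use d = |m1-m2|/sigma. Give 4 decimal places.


On the fixed-variance normal subfamily, geodesic distance = |m1-m2|/sigma.
|-5 - 5| = 10.
sigma = 1.
d = 10/1 = 10.0000

10.0000


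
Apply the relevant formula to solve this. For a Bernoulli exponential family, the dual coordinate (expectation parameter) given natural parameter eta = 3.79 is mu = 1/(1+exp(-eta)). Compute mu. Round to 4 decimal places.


Dual coordinate (expectation parameter) for Bernoulli:
mu = 1/(1+exp(-eta)).
eta = 3.79.
exp(-eta) = exp(-3.79) = 0.022596.
mu = 1/(1+0.022596) = 0.9779

0.9779


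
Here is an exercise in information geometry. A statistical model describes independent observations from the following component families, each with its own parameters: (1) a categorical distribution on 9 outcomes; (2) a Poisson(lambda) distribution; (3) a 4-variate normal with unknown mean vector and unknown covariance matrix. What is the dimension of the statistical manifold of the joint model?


The dimension of a statistical manifold equals the number of free
(independent) real parameters of the model. For a product of independent
blocks the parameter counts add.
- categorical on 9 outcomes (probabilities sum to 1): 9-1 = 8.
- Poisson (lambda): 1.
- 4-variate normal: 4 (mean) + 4*5/2 = 10 (symmetric covariance) = 14.
Total = 8 + 1 + 14 = 23.
Dimension = 23

23


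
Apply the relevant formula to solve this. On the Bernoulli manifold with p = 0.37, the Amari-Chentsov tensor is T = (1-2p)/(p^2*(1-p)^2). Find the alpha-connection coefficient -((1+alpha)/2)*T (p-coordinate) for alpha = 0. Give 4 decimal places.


Skewness (Amari-Chentsov) tensor: T = (1-2p)/(p^2*(1-p)^2).
p = 0.37, 1-2p = 0.26, p^2 = 0.1369, (1-p)^2 = 0.3969.
T = 0.26/(0.1369 * 0.3969) = 4.785076.
In the p-coordinate, Gamma^(alpha) = Gamma^(0) - (alpha/2)*T with Gamma^(0) = (1/2)*g'(p) = -T/2,
so Gamma^(alpha) = -((1+alpha)/2)*T.
alpha = 0, -(1+alpha)/2 = -0.5.
Gamma = -0.5 * 4.785076 = -2.3925

-2.3925


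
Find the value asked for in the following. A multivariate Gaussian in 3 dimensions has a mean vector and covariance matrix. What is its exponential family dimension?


Exponential family dimension calculation:
For 3-dim MVN: mean has 3 params, covariance has 3*4/2 = 6 unique entries.
Total dim = 3 + 6 = 9.

9


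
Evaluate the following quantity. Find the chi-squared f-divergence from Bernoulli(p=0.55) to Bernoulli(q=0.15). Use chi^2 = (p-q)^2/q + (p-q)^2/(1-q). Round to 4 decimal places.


Chi-squared divergence between Bernoulli distributions:
chi^2 = (p-q)^2/q + (p-q)^2/(1-q).
p = 0.55, q = 0.15, p-q = 0.4.
(p-q)^2 = 0.16.
term1 = 0.16/0.15 = 1.066667.
term2 = 0.16/0.85 = 0.188235.
chi^2 = 1.066667 + 0.188235 = 1.2549

1.2549


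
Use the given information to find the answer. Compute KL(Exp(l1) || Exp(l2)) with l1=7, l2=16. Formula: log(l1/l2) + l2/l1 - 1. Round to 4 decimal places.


KL divergence for exponential family:
KL = log(l1/l2) + l2/l1 - 1.
log(7/16) = -0.826679.
16/7 = 2.285714.
KL = -0.826679 + 2.285714 - 1 = 0.4590

0.4590


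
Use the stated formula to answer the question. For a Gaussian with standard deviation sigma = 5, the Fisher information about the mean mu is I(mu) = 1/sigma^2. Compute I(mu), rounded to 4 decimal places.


The Fisher information for the mean of a normal distribution is I(mu) = 1/sigma^2.
sigma = 5, so sigma^2 = 25.
I(mu) = 1/25 = 0.0400

0.0400


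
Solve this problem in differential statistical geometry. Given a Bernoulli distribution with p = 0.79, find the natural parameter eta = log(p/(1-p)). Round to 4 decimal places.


Natural parameter for Bernoulli: eta = log(p/(1-p)).
p = 0.79, 1-p = 0.21.
p/(1-p) = 3.761905.
eta = log(3.761905) = 1.3249

1.3249


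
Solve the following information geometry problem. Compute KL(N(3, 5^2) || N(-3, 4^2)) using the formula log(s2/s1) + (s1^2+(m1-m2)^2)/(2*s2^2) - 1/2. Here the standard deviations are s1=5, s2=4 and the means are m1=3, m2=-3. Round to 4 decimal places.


KL divergence between normal distributions:
KL = log(s2/s1) + (s1^2 + (m1-m2)^2)/(2*s2^2) - 1/2.
log(4/5) = -0.223144.
(5^2 + (3--3)^2)/(2*4^2) = (25 + 36)/32 = 1.90625.
KL = -0.223144 + 1.90625 - 0.5 = 1.1831

1.1831


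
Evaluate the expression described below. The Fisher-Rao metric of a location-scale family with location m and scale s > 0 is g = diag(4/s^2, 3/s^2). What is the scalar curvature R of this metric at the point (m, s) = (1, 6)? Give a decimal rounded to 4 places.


The metric has the form g = (A dm^2 + B ds^2)/s^2 with A = 4, B = 3.
Substitute u = sqrt(A/B)*m: g = B*(du^2 + ds^2)/s^2, i.e. B times the
Poincare upper half-plane metric, which has constant Gaussian curvature -1.
Scaling a 2D metric by a constant c divides the Gaussian curvature by c,
so K = -1/B = -1/(3) = -0.3333 everywhere (the point (m, s) = (1, 6) is irrelevant:
the curvature is constant).
Scalar curvature in dimension 2: R = 2K = -2/(3) = -0.6667.

-0.6667


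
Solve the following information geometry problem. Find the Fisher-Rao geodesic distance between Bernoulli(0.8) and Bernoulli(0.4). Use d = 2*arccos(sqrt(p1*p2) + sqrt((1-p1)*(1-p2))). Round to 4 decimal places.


Geodesic distance on Bernoulli manifold:
d(p1,p2) = 2*arccos(sqrt(p1*p2) + sqrt((1-p1)*(1-p2))).
sqrt(p1*p2) = sqrt(0.8*0.4) = 0.565685.
sqrt((1-p1)*(1-p2)) = sqrt(0.2*0.6) = 0.34641.
arg = 0.565685 + 0.34641 = 0.912096.
d = 2*arccos(0.912096) = 0.8449

0.8449


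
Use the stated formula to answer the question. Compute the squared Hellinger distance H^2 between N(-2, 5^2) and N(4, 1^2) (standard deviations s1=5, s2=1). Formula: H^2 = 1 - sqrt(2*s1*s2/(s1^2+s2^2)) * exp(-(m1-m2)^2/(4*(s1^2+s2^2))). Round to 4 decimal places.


Squared Hellinger distance for Gaussians:
H^2 = 1 - sqrt(2*s1*s2/(s1^2+s2^2)) * exp(-(m1-m2)^2/(4*(s1^2+s2^2))).
s1^2 = 25, s2^2 = 1, s1^2+s2^2 = 26.
sqrt(2*5*1/(26)) = 0.620174.
(m1-m2)^2 = (-6)^2 = 36.
exp(-36/(4*26)) = exp(-0.346154) = 0.707404.
H^2 = 1 - 0.620174*0.707404 = 0.5613

0.5613


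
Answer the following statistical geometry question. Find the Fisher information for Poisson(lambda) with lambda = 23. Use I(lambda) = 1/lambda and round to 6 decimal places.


Fisher information for Poisson: I(lambda) = 1/lambda.
lambda = 23.
I(lambda) = 1/23 = 0.043478

0.043478


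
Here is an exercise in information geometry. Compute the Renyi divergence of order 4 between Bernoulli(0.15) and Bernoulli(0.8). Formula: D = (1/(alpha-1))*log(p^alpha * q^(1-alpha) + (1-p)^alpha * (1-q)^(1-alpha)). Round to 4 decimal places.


Renyi divergence of order alpha between Bernoulli distributions:
D = (1/(alpha-1))*log(p^alpha * q^(1-alpha) + (1-p)^alpha * (1-q)^(1-alpha)).
alpha = 4, p = 0.15, q = 0.8.
p^alpha * q^(1-alpha) = 0.15^4 * 0.8^-3 = 0.000989.
(1-p)^alpha * (1-q)^(1-alpha) = 0.85^4 * 0.2^-3 = 65.250781.
sum = 0.000989 + 65.250781 = 65.25177.
D = (1/3)*log(65.25177) = 1.3928

1.3928


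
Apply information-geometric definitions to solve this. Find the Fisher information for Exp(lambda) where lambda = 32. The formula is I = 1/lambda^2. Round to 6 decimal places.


Fisher information for exponential: I(lambda) = 1/lambda^2.
lambda = 32, lambda^2 = 1024.
I = 1/1024 = 0.000977

0.000977


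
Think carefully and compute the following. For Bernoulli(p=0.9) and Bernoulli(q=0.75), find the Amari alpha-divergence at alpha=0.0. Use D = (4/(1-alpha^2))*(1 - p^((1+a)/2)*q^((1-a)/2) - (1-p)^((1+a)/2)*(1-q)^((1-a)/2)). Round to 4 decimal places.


Amari alpha-divergence:
D = (4/(1-alpha^2))*(1 - p^((1+a)/2)*q^((1-a)/2) - (1-p)^((1+a)/2)*(1-q)^((1-a)/2)).
alpha = 0.0, p = 0.9, q = 0.75.
e1 = (1+alpha)/2 = 0.5, e2 = (1-alpha)/2 = 0.5.
t1 = p^e1 * q^e2 = 0.9^0.5 * 0.75^0.5 = 0.821584.
t2 = (1-p)^e1 * (1-q)^e2 = 0.1^0.5 * 0.25^0.5 = 0.158114.
4/(1-alpha^2) = 4.0.
D = 4.0*(1 - 0.821584 - 0.158114) = 0.0812

0.0812


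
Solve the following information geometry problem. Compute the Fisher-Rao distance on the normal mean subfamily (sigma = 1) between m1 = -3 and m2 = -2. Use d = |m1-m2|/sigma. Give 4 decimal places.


On the fixed-variance normal subfamily, geodesic distance = |m1-m2|/sigma.
|-3 - -2| = 1.
sigma = 1.
d = 1/1 = 1.0000

1.0000


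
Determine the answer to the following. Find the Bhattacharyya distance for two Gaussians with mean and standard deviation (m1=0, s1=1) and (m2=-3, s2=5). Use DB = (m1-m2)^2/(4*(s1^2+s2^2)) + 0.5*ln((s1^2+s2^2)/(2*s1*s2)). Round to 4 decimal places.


Bhattacharyya distance between two Gaussians:
DB = (m1-m2)^2/(4*(s1^2+s2^2)) + (1/2)*ln((s1^2+s2^2)/(2*s1*s2)).
(m1-m2)^2 = (3)^2 = 9.
s1^2+s2^2 = 1 + 25 = 26.
term1 = 9/104 = 0.086538.
term2 = 0.5*ln(26/10.0) = 0.477756.
DB = 0.086538 + 0.477756 = 0.5643

0.5643


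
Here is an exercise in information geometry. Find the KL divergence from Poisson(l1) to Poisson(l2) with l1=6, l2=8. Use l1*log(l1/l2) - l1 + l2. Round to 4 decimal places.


KL divergence for Poisson:
KL = l1*log(l1/l2) - l1 + l2.
l1 = 6, l2 = 8.
log(6/8) = -0.287682.
l1*log(l1/l2) = 6 * -0.287682 = -1.726092.
KL = -1.726092 - 6 + 8 = 0.2739

0.2739


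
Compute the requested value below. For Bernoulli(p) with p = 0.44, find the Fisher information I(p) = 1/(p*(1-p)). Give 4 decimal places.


For Bernoulli(p), Fisher information is I(p) = 1/(p*(1-p)).
p = 0.44, 1-p = 0.56.
p*(1-p) = 0.2464.
I(p) = 1/0.2464 = 4.0584

4.0584


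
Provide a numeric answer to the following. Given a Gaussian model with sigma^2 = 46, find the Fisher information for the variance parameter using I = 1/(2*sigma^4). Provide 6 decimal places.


Fisher information for variance: I(sigma^2) = 1/(2*sigma^4).
sigma^2 = 46, so sigma^4 = 2116.
I = 1/(2*2116) = 1/4232 = 0.000236

0.000236


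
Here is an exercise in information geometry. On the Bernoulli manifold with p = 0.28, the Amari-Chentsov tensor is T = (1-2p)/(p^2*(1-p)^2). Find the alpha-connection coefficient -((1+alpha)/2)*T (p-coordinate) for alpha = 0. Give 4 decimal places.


Skewness (Amari-Chentsov) tensor: T = (1-2p)/(p^2*(1-p)^2).
p = 0.28, 1-2p = 0.44, p^2 = 0.0784, (1-p)^2 = 0.5184.
T = 0.44/(0.0784 * 0.5184) = 10.82609.
In the p-coordinate, Gamma^(alpha) = Gamma^(0) - (alpha/2)*T with Gamma^(0) = (1/2)*g'(p) = -T/2,
so Gamma^(alpha) = -((1+alpha)/2)*T.
alpha = 0, -(1+alpha)/2 = -0.5.
Gamma = -0.5 * 10.82609 = -5.4130

-5.4130


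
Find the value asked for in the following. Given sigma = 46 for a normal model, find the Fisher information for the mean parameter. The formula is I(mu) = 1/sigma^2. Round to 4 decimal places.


The Fisher information for the mean of a normal distribution is I(mu) = 1/sigma^2.
sigma = 46, so sigma^2 = 2116.
I(mu) = 1/2116 = 0.0005

0.0005


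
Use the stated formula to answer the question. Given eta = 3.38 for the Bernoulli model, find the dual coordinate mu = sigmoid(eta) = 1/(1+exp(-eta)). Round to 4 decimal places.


Dual coordinate (expectation parameter) for Bernoulli:
mu = 1/(1+exp(-eta)).
eta = 3.38.
exp(-eta) = exp(-3.38) = 0.034047.
mu = 1/(1+0.034047) = 0.9671

0.9671


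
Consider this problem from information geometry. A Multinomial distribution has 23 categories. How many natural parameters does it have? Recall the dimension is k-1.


Exponential family dimension calculation:
For Multinomial with k=23 categories, dim = k-1 = 22.

22


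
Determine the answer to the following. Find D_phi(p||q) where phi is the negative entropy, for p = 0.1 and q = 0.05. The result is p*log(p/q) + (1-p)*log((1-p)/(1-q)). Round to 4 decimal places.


Bregman divergence with negative entropy generator:
D = p*log(p/q) + (1-p)*log((1-p)/(1-q)).
p = 0.1, q = 0.05.
p*log(p/q) = 0.1*log(0.1/0.05) = 0.069315.
(1-p)*log((1-p)/(1-q)) = 0.9*log(0.9/0.95) = -0.04866.
D = 0.069315 + -0.04866 = 0.0207

0.0207


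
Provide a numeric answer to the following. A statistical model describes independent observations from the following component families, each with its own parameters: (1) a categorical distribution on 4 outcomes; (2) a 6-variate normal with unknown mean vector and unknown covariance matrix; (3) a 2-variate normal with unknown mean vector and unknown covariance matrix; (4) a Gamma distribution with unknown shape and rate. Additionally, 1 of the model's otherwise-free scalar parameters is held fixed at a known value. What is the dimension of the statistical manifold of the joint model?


The dimension of a statistical manifold equals the number of free
(independent) real parameters of the model. For a product of independent
blocks the parameter counts add.
- categorical on 4 outcomes (probabilities sum to 1): 4-1 = 3.
- 6-variate normal: 6 (mean) + 6*7/2 = 21 (symmetric covariance) = 27.
- 2-variate normal: 2 (mean) + 2*3/2 = 3 (symmetric covariance) = 5.
- Gamma (shape, rate): 2.
Total = 3 + 27 + 5 + 2 = 37.
1 parameter(s) fixed at known values: 37 - 1 = 36.
Dimension = 36

36


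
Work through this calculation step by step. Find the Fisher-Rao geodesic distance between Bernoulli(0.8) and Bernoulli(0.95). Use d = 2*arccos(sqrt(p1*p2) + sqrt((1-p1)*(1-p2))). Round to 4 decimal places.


Geodesic distance on Bernoulli manifold:
d(p1,p2) = 2*arccos(sqrt(p1*p2) + sqrt((1-p1)*(1-p2))).
sqrt(p1*p2) = sqrt(0.8*0.95) = 0.87178.
sqrt((1-p1)*(1-p2)) = sqrt(0.2*0.05) = 0.1.
arg = 0.87178 + 0.1 = 0.97178.
d = 2*arccos(0.97178) = 0.4763

0.4763


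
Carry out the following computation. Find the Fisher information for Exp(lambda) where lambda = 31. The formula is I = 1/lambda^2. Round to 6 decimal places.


Fisher information for exponential: I(lambda) = 1/lambda^2.
lambda = 31, lambda^2 = 961.
I = 1/961 = 0.001041

0.001041


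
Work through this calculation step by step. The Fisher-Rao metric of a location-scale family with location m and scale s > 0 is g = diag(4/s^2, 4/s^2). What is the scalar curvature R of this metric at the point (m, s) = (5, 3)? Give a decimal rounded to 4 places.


The metric has the form g = (A dm^2 + B ds^2)/s^2 with A = 4, B = 4.
Substitute u = sqrt(A/B)*m: g = B*(du^2 + ds^2)/s^2, i.e. B times the
Poincare upper half-plane metric, which has constant Gaussian curvature -1.
Scaling a 2D metric by a constant c divides the Gaussian curvature by c,
so K = -1/B = -1/(4) = -0.2500 everywhere (the point (m, s) = (5, 3) is irrelevant:
the curvature is constant).
Scalar curvature in dimension 2: R = 2K = -2/(4) = -0.5000.

-0.5000


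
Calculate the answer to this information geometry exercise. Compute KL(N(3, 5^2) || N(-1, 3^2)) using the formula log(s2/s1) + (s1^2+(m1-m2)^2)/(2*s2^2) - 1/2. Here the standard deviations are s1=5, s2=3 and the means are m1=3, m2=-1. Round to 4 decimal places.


KL divergence between normal distributions:
KL = log(s2/s1) + (s1^2 + (m1-m2)^2)/(2*s2^2) - 1/2.
log(3/5) = -0.510826.
(5^2 + (3--1)^2)/(2*3^2) = (25 + 16)/18 = 2.277778.
KL = -0.510826 + 2.277778 - 0.5 = 1.2670

1.2670


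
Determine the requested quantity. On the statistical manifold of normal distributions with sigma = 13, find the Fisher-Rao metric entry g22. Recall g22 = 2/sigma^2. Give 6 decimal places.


For the 2-parameter normal family, the Fisher metric has:
  g11 = 1/sigma^2, g22 = 2/sigma^2.
sigma = 13, sigma^2 = 169.
g22 = 0.011834

0.011834


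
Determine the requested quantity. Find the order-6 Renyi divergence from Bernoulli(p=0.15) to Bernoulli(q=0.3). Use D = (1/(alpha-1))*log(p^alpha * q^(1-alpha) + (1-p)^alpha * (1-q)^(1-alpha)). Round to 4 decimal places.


Renyi divergence of order alpha between Bernoulli distributions:
D = (1/(alpha-1))*log(p^alpha * q^(1-alpha) + (1-p)^alpha * (1-q)^(1-alpha)).
alpha = 6, p = 0.15, q = 0.3.
p^alpha * q^(1-alpha) = 0.15^6 * 0.3^-5 = 0.004687.
(1-p)^alpha * (1-q)^(1-alpha) = 0.85^6 * 0.7^-5 = 2.244003.
sum = 0.004687 + 2.244003 = 2.24869.
D = (1/5)*log(2.24869) = 0.1621

0.1621


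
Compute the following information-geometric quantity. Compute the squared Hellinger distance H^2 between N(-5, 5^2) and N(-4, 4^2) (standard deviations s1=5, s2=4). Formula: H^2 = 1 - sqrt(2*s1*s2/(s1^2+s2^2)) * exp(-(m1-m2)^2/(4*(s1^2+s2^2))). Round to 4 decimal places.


Squared Hellinger distance for Gaussians:
H^2 = 1 - sqrt(2*s1*s2/(s1^2+s2^2)) * exp(-(m1-m2)^2/(4*(s1^2+s2^2))).
s1^2 = 25, s2^2 = 16, s1^2+s2^2 = 41.
sqrt(2*5*4/(41)) = 0.98773.
(m1-m2)^2 = (-1)^2 = 1.
exp(-1/(4*41)) = exp(-0.006098) = 0.993921.
H^2 = 1 - 0.98773*0.993921 = 0.0183

0.0183


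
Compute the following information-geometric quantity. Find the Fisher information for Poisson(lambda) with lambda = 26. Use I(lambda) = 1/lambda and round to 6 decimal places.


Fisher information for Poisson: I(lambda) = 1/lambda.
lambda = 26.
I(lambda) = 1/26 = 0.038462

0.038462


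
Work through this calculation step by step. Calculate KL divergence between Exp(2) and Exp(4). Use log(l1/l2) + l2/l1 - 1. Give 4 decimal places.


KL divergence for exponential family:
KL = log(l1/l2) + l2/l1 - 1.
log(2/4) = -0.693147.
4/2 = 2.0.
KL = -0.693147 + 2.0 - 1 = 0.3069

0.3069


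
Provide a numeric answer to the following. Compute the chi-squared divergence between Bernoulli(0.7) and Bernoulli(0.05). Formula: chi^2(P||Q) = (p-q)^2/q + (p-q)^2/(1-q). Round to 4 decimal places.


Chi-squared divergence between Bernoulli distributions:
chi^2 = (p-q)^2/q + (p-q)^2/(1-q).
p = 0.7, q = 0.05, p-q = 0.65.
(p-q)^2 = 0.4225.
term1 = 0.4225/0.05 = 8.45.
term2 = 0.4225/0.95 = 0.444737.
chi^2 = 8.45 + 0.444737 = 8.8947

8.8947


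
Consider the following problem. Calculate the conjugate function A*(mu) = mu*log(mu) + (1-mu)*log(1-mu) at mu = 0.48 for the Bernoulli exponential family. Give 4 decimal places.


Legendre transform for Bernoulli:
A*(mu) = mu*log(mu) + (1-mu)*log(1-mu).
mu = 0.48, 1-mu = 0.52.
mu*log(mu) = 0.48*log(0.48) = -0.352305.
(1-mu)*log(1-mu) = 0.52*log(0.52) = -0.340042.
A* = -0.352305 + -0.340042 = -0.6923

-0.6923


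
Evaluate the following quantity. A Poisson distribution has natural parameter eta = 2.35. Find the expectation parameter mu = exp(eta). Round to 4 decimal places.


Expectation parameter for Poisson exponential family:
mu = exp(eta).
eta = 2.35.
mu = exp(2.35) = 10.4856

10.4856


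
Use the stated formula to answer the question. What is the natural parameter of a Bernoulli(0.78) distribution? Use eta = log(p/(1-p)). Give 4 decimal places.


Natural parameter for Bernoulli: eta = log(p/(1-p)).
p = 0.78, 1-p = 0.22.
p/(1-p) = 3.545455.
eta = log(3.545455) = 1.2657

1.2657


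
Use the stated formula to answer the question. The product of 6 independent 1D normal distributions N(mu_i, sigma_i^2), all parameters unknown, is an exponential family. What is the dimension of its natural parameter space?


Exponential family dimension calculation:
Each univariate normal has two natural parameters (mu/sigma^2 and -1/(2 sigma^2)).
With 6 independent components, dim = 2 * 6 = 12.

12


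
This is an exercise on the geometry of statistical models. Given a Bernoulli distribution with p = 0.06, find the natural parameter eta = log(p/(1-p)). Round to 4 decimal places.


Natural parameter for Bernoulli: eta = log(p/(1-p)).
p = 0.06, 1-p = 0.94.
p/(1-p) = 0.06383.
eta = log(0.06383) = -2.7515

-2.7515


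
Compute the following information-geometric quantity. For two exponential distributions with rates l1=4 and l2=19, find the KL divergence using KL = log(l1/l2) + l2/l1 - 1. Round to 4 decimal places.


KL divergence for exponential family:
KL = log(l1/l2) + l2/l1 - 1.
log(4/19) = -1.558145.
19/4 = 4.75.
KL = -1.558145 + 4.75 - 1 = 2.1919

2.1919


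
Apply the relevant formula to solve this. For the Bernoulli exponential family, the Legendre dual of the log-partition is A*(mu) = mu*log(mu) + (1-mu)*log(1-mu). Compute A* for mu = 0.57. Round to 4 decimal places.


Legendre transform for Bernoulli:
A*(mu) = mu*log(mu) + (1-mu)*log(1-mu).
mu = 0.57, 1-mu = 0.43.
mu*log(mu) = 0.57*log(0.57) = -0.320408.
(1-mu)*log(1-mu) = 0.43*log(0.43) = -0.362907.
A* = -0.320408 + -0.362907 = -0.6833

-0.6833


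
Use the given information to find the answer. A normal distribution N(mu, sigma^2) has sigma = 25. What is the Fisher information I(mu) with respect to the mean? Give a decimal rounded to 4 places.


The Fisher information for the mean of a normal distribution is I(mu) = 1/sigma^2.
sigma = 25, so sigma^2 = 625.
I(mu) = 1/625 = 0.0016

0.0016


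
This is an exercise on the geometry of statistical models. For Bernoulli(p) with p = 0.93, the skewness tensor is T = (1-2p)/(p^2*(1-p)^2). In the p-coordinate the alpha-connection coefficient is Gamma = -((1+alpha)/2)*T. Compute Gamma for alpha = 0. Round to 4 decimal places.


Skewness (Amari-Chentsov) tensor: T = (1-2p)/(p^2*(1-p)^2).
p = 0.93, 1-2p = -0.86, p^2 = 0.8649, (1-p)^2 = 0.0049.
T = -0.86/(0.8649 * 0.0049) = -202.92543.
In the p-coordinate, Gamma^(alpha) = Gamma^(0) - (alpha/2)*T with Gamma^(0) = (1/2)*g'(p) = -T/2,
so Gamma^(alpha) = -((1+alpha)/2)*T.
alpha = 0, -(1+alpha)/2 = -0.5.
Gamma = -0.5 * -202.92543 = 101.4627

101.4627


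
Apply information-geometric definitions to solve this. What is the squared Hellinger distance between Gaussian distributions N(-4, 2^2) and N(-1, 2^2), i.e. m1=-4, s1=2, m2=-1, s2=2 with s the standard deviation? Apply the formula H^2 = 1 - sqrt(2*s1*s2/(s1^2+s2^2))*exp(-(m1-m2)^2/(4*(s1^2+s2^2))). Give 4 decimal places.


Squared Hellinger distance for Gaussians:
H^2 = 1 - sqrt(2*s1*s2/(s1^2+s2^2)) * exp(-(m1-m2)^2/(4*(s1^2+s2^2))).
s1^2 = 4, s2^2 = 4, s1^2+s2^2 = 8.
sqrt(2*2*2/(8)) = 1.0.
(m1-m2)^2 = (-3)^2 = 9.
exp(-9/(4*8)) = exp(-0.28125) = 0.75484.
H^2 = 1 - 1.0*0.75484 = 0.2452

0.2452


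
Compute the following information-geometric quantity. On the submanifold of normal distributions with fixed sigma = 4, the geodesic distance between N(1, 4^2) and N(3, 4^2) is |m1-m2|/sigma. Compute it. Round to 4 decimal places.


On the fixed-variance normal subfamily, geodesic distance = |m1-m2|/sigma.
|1 - 3| = 2.
sigma = 4.
d = 2/4 = 0.5000

0.5000


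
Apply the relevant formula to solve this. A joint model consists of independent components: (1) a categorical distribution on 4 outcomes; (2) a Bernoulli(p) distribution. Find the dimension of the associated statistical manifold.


The dimension of a statistical manifold equals the number of free
(independent) real parameters of the model. For a product of independent
blocks the parameter counts add.
- categorical on 4 outcomes (probabilities sum to 1): 4-1 = 3.
- Bernoulli (p): 1.
Total = 3 + 1 = 4.
Dimension = 4

4


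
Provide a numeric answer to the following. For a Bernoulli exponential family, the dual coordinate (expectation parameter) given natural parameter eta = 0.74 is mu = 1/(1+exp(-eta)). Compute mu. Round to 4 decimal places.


Dual coordinate (expectation parameter) for Bernoulli:
mu = 1/(1+exp(-eta)).
eta = 0.74.
exp(-eta) = exp(-0.74) = 0.477114.
mu = 1/(1+0.477114) = 0.6770

0.6770


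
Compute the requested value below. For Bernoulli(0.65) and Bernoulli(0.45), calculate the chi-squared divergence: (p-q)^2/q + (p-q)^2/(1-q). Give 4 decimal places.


Chi-squared divergence between Bernoulli distributions:
chi^2 = (p-q)^2/q + (p-q)^2/(1-q).
p = 0.65, q = 0.45, p-q = 0.2.
(p-q)^2 = 0.04.
term1 = 0.04/0.45 = 0.088889.
term2 = 0.04/0.55 = 0.072727.
chi^2 = 0.088889 + 0.072727 = 0.1616

0.1616


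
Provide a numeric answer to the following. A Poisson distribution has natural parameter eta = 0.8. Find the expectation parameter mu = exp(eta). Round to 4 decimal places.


Expectation parameter for Poisson exponential family:
mu = exp(eta).
eta = 0.8.
mu = exp(0.8) = 2.2255

2.2255


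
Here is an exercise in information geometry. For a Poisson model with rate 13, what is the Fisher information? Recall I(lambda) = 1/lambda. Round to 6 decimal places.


Fisher information for Poisson: I(lambda) = 1/lambda.
lambda = 13.
I(lambda) = 1/13 = 0.076923

0.076923


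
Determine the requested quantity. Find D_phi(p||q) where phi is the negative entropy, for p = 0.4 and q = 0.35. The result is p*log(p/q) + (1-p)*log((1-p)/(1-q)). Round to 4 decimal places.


Bregman divergence with negative entropy generator:
D = p*log(p/q) + (1-p)*log((1-p)/(1-q)).
p = 0.4, q = 0.35.
p*log(p/q) = 0.4*log(0.4/0.35) = 0.053413.
(1-p)*log((1-p)/(1-q)) = 0.6*log(0.6/0.65) = -0.048026.
D = 0.053413 + -0.048026 = 0.0054

0.0054


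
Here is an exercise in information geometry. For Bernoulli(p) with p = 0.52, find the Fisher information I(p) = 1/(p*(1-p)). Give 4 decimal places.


For Bernoulli(p), Fisher information is I(p) = 1/(p*(1-p)).
p = 0.52, 1-p = 0.48.
p*(1-p) = 0.2496.
I(p) = 1/0.2496 = 4.0064

4.0064


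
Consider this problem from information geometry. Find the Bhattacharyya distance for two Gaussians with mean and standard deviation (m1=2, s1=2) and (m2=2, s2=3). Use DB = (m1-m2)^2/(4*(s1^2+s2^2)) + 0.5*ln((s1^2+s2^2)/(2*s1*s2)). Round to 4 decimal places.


Bhattacharyya distance between two Gaussians:
DB = (m1-m2)^2/(4*(s1^2+s2^2)) + (1/2)*ln((s1^2+s2^2)/(2*s1*s2)).
(m1-m2)^2 = (0)^2 = 0.
s1^2+s2^2 = 4 + 9 = 13.
term1 = 0/52 = 0.0.
term2 = 0.5*ln(13/12.0) = 0.040021.
DB = 0.0 + 0.040021 = 0.0400

0.0400


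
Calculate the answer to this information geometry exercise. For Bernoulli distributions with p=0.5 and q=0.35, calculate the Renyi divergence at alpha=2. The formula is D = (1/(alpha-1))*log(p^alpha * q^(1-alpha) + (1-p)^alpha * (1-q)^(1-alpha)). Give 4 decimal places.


Renyi divergence of order alpha between Bernoulli distributions:
D = (1/(alpha-1))*log(p^alpha * q^(1-alpha) + (1-p)^alpha * (1-q)^(1-alpha)).
alpha = 2, p = 0.5, q = 0.35.
p^alpha * q^(1-alpha) = 0.5^2 * 0.35^-1 = 0.714286.
(1-p)^alpha * (1-q)^(1-alpha) = 0.5^2 * 0.65^-1 = 0.384615.
sum = 0.714286 + 0.384615 = 1.098901.
D = (1/1)*log(1.098901) = 0.0943

0.0943


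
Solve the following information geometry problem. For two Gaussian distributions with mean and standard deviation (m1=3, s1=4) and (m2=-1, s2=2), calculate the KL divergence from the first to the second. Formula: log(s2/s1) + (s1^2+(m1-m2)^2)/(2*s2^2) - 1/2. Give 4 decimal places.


KL divergence between normal distributions:
KL = log(s2/s1) + (s1^2 + (m1-m2)^2)/(2*s2^2) - 1/2.
log(2/4) = -0.693147.
(4^2 + (3--1)^2)/(2*2^2) = (16 + 16)/8 = 4.0.
KL = -0.693147 + 4.0 - 0.5 = 2.8069

2.8069
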